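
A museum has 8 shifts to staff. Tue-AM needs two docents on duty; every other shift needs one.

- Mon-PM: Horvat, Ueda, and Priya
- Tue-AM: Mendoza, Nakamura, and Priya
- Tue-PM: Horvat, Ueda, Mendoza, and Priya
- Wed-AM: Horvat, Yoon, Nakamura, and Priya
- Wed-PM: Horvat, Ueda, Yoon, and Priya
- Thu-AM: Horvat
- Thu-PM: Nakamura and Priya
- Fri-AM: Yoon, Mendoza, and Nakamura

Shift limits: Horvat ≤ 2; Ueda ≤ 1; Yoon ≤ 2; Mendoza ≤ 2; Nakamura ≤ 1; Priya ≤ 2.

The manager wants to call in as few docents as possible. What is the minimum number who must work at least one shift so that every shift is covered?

9 slots to fill and no one can take more than 2, so at least ⌈9/2⌉ = 5 docents are needed.
Horvat, Ueda, Yoon, Mendoza, and Priya alone can cover everything: Mon-PM→Horvat, Tue-AM→Mendoza+Priya, Tue-PM→Mendoza, Wed-AM→Yoon, Wed-PM→Ueda, Thu-AM→Horvat, Thu-PM→Priya, Fri-AM→Yoon.

5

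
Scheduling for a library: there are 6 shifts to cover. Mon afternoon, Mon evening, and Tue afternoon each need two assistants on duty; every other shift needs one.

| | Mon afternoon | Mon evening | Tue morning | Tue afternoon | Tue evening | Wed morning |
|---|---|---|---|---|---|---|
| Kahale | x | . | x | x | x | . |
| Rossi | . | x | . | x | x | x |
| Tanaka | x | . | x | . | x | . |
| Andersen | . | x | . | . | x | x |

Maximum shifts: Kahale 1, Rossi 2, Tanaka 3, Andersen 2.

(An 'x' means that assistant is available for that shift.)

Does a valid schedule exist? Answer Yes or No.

No

Shifts {Mon afternoon, Tue afternoon} need 4 worker-slots in total, but the assistants available for any of those shifts (Kahale, Rossi, and Tanaka) can supply at most 3 among them. So no valid schedule exists.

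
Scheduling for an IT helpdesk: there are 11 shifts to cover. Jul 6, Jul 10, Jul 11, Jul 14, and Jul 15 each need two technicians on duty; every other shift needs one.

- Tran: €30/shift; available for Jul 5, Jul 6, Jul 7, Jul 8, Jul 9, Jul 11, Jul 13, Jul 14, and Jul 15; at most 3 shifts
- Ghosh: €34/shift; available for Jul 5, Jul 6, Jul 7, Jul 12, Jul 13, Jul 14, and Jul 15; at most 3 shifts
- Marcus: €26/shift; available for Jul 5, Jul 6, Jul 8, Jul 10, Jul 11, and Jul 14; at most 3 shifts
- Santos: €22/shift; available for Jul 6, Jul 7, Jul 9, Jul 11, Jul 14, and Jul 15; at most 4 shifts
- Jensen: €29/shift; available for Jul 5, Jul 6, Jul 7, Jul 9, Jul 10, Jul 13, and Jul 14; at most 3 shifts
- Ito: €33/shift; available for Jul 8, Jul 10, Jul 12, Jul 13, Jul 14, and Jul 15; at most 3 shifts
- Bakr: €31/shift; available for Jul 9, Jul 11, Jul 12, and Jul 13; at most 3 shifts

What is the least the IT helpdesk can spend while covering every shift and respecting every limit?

Picking the cheapest available technician for each shift independently would cost €407, but that ignores the shift limits.
An optimal schedule: Jul 5→Marcus, Jul 6→Jensen+Tran, Jul 7→Santos, Jul 8→Marcus, Jul 9→Santos, Jul 10→Marcus+Jensen, Jul 11→Santos+Bakr, Jul 12→Bakr, Jul 13→Bakr, Jul 14→Jensen+Tran, Jul 15→Santos+Tran.
Total: 26 + 29 + 30 + 22 + 26 + 22 + 26 + 29 + 22 + 31 + 31 + 31 + 29 + 30 + 22 + 30 = €436.

€436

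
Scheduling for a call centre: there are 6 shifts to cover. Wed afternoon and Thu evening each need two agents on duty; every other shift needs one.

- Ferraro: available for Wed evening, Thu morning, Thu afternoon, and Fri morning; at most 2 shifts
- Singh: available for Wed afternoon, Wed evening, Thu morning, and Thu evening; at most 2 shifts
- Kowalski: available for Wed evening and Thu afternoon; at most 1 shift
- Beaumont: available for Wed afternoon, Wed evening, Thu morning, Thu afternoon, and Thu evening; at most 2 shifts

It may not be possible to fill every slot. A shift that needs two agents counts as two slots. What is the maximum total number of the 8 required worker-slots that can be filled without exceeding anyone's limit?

Total capacity across all agents is 2+2+1+2 = 7, and 8 slots are needed, so at most 7 can be filled.
An assignment achieving 7: Wed afternoon→Singh+Beaumont, Thu morning→Ferraro, Thu afternoon→Kowalski, Thu evening→Singh+Beaumont, Fri morning→Ferraro.
Loads: Ferraro 2/2, Singh 2/2, Kowalski 1/1, Beaumont 2/2.

7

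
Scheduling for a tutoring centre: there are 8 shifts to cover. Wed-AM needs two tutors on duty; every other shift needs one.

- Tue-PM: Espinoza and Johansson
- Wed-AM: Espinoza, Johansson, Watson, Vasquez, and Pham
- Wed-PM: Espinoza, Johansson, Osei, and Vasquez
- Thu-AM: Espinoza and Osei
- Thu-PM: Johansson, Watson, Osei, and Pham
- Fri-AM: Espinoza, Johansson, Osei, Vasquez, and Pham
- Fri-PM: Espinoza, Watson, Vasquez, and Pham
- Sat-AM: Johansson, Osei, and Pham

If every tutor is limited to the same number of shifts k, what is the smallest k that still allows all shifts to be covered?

With 6 tutors and 9 worker-slots to fill, someone must work at least ⌈9/6⌉ = 2 shifts, so k ≥ 2.
k = 2 works: Tue-PM→Espinoza, Wed-AM→Vasquez+Pham, Wed-PM→Johansson, Thu-AM→Espinoza, Thu-PM→Watson, Fri-AM→Osei, Fri-PM→Watson, Sat-AM→Johansson.
Loads: Espinoza 2, Johansson 2, Watson 2, Osei 1, Vasquez 1, Pham 1 — all ≤ 2.

2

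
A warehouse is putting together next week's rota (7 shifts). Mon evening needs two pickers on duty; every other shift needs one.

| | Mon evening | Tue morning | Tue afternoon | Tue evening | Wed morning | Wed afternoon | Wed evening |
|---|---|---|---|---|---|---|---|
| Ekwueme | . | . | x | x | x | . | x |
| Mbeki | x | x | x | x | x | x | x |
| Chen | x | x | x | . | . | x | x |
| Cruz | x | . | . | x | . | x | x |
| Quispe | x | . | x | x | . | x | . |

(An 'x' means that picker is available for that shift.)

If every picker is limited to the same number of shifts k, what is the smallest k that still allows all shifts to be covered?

2

With 5 pickers and 8 worker-slots to fill, someone must work at least ⌈8/5⌉ = 2 shifts, so k ≥ 2.
k = 2 works: Mon evening→Cruz+Quispe, Tue morning→Mbeki, Tue afternoon→Ekwueme, Tue evening→Mbeki, Wed morning→Ekwueme, Wed afternoon→Chen, Wed evening→Chen.
Loads: Ekwueme 2, Mbeki 2, Chen 2, Cruz 1, Quispe 1 — all ≤ 2.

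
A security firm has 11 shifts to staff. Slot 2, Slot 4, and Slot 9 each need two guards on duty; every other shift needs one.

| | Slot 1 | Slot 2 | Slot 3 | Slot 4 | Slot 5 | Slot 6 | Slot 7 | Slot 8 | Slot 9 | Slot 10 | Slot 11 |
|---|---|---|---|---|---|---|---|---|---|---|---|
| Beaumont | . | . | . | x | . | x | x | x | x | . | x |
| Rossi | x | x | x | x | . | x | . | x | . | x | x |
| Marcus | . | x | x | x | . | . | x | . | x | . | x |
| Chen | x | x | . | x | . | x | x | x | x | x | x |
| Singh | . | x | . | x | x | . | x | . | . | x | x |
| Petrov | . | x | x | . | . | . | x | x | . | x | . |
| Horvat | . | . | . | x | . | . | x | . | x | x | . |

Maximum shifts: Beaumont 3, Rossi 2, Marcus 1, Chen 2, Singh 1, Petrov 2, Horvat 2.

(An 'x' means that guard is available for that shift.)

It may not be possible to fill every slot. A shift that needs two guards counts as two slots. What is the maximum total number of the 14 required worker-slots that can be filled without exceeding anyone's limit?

Total capacity across all guards is 3+2+1+2+1+2+2 = 13, and 14 slots are needed, so at most 13 can be filled.
An assignment achieving 13: Slot 1→Rossi, Slot 2→Chen+Petrov, Slot 3→Rossi, Slot 4→Horvat, Slot 5→Singh, Slot 6→Beaumont, Slot 7→Horvat, Slot 8→Beaumont, Slot 9→Beaumont+Marcus, Slot 10→Petrov, Slot 11→Chen.
Loads: Beaumont 3/3, Rossi 2/2, Marcus 1/1, Chen 2/2, Singh 1/1, Petrov 2/2, Horvat 2/2.

13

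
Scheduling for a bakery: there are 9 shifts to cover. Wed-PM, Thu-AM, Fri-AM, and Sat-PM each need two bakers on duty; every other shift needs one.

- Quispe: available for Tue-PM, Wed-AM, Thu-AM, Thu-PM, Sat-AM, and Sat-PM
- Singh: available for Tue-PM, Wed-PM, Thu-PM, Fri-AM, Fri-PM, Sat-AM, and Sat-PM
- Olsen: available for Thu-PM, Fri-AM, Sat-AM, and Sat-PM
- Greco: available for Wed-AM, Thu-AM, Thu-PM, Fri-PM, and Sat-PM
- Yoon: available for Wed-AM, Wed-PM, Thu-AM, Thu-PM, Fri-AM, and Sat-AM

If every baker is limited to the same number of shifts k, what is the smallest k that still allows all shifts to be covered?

With 5 bakers and 13 worker-slots to fill, someone must work at least ⌈13/5⌉ = 3 shifts, so k ≥ 3.
k = 3 works: Tue-PM→Quispe, Wed-AM→Quispe, Wed-PM→Singh+Yoon, Thu-AM→Quispe+Greco, Thu-PM→Greco, Fri-AM→Singh+Olsen, Fri-PM→Singh, Sat-AM→Olsen, Sat-PM→Olsen+Greco.
Loads: Quispe 3, Singh 3, Olsen 3, Greco 3, Yoon 1 — all ≤ 3.

3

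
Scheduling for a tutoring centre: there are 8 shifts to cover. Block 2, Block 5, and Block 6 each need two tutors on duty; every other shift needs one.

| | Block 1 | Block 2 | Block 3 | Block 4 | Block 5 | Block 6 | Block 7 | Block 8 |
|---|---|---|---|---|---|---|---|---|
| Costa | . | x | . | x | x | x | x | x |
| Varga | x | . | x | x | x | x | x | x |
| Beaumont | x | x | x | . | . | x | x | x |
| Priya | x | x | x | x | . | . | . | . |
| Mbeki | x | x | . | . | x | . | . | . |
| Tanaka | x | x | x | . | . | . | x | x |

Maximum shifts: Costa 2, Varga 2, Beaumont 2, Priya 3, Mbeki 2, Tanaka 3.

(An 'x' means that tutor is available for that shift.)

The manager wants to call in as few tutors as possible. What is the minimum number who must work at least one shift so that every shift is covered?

5

11 slots to fill and no one can take more than 3, so at least ⌈11/3⌉ = 4 tutors are needed.
Any 4 tutors together have capacity at most 3+3+2+2 = 10 < 11 slots, so 4 can never suffice.
Costa, Varga, Beaumont, Priya, and Mbeki alone can cover everything: Block 1→Priya, Block 2→Priya+Mbeki, Block 3→Varga, Block 4→Priya, Block 5→Costa+Mbeki, Block 6→Costa+Varga, Block 7→Beaumont, Block 8→Beaumont.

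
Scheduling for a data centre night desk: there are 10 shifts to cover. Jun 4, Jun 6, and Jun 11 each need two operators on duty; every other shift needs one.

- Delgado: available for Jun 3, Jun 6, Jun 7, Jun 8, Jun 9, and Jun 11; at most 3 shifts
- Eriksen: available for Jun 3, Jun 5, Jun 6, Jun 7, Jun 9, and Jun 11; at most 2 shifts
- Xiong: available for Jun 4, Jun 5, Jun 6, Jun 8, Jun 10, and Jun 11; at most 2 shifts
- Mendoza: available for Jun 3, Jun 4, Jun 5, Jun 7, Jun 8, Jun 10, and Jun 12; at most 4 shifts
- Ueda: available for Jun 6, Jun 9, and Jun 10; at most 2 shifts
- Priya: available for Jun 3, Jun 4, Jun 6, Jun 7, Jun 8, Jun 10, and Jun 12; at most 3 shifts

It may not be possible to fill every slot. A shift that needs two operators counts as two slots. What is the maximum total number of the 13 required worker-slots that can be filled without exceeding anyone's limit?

13

Total capacity across all operators is 3+2+2+4+2+3 = 16, and 13 slots are needed, so at most 13 can be filled.
An assignment achieving 13: Jun 3→Delgado, Jun 4→Xiong+Mendoza, Jun 5→Eriksen, Jun 6→Ueda+Priya, Jun 7→Mendoza, Jun 8→Xiong, Jun 9→Delgado, Jun 10→Mendoza, Jun 11→Delgado+Eriksen, Jun 12→Mendoza.
Loads: Delgado 3/3, Eriksen 2/2, Xiong 2/2, Mendoza 4/4, Ueda 1/2, Priya 1/3.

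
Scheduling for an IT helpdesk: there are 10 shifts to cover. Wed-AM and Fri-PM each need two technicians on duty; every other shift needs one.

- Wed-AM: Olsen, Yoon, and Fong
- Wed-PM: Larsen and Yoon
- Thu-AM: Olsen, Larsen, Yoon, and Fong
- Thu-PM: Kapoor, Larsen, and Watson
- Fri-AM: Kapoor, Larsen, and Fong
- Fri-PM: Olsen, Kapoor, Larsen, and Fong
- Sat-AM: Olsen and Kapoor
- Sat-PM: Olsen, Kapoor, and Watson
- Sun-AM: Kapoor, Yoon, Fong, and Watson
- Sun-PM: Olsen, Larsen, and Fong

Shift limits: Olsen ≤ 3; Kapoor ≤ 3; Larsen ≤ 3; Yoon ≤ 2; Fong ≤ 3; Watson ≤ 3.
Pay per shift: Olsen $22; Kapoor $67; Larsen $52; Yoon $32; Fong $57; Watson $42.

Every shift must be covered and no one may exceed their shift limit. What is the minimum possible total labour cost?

Picking the cheapest available technician for each shift independently would cost $374, but that ignores the shift limits.
An optimal schedule: Wed-AM→Olsen+Yoon, Wed-PM→Yoon, Thu-AM→Larsen, Thu-PM→Watson, Fri-AM→Larsen, Fri-PM→Larsen+Fong, Sat-AM→Olsen, Sat-PM→Watson, Sun-AM→Watson, Sun-PM→Olsen.
Total: 22 + 32 + 32 + 52 + 42 + 52 + 52 + 57 + 22 + 42 + 42 + 22 = $469.

$469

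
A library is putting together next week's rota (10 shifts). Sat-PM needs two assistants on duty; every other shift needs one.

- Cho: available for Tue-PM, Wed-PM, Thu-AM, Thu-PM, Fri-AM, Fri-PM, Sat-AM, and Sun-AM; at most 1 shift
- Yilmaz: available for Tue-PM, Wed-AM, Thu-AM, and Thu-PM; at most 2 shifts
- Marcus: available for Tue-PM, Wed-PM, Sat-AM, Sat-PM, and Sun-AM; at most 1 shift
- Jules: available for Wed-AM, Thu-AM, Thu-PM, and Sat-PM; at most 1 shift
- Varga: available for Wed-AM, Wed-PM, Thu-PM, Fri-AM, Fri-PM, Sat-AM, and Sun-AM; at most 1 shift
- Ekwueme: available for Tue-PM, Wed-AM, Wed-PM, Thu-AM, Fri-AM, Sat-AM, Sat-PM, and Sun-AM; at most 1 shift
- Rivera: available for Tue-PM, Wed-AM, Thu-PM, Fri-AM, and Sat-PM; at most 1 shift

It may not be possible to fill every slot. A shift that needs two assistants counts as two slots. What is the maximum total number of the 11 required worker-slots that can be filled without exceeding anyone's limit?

8

Total capacity across all assistants is 1+2+1+1+1+1+1 = 8, and 11 slots are needed, so at most 8 can be filled.
An assignment achieving 8: Tue-PM→Yilmaz, Wed-PM→Marcus, Thu-AM→Yilmaz, Fri-AM→Varga, Fri-PM→Cho, Sat-AM→Ekwueme, Sat-PM→Jules+Rivera.
Loads: Cho 1/1, Yilmaz 2/2, Marcus 1/1, Jules 1/1, Varga 1/1, Ekwueme 1/1, Rivera 1/1.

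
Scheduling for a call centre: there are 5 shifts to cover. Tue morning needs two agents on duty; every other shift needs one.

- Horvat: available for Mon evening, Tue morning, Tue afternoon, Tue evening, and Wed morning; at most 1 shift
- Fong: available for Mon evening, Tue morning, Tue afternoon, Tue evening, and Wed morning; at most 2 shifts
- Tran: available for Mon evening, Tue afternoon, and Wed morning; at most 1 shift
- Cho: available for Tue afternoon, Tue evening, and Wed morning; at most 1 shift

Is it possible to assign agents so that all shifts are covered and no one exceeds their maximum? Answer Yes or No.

No

Shifts {Mon evening, Tue morning, Tue afternoon, Tue evening, Wed morning} need 6 worker-slots in total, but the agents available for any of those shifts (Horvat, Fong, Tran, and Cho) can supply at most 5 among them. So no valid schedule exists.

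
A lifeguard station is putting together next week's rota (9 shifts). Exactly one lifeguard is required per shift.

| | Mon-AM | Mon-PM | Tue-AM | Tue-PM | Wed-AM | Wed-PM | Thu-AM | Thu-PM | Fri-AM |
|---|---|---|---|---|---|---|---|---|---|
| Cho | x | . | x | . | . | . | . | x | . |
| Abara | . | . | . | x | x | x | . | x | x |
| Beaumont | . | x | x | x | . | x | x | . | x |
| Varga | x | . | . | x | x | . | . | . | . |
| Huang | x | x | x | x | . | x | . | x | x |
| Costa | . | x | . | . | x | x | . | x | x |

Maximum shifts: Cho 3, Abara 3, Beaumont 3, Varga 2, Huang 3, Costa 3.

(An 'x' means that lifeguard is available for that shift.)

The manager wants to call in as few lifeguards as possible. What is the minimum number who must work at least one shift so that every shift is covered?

9 slots to fill and no one can take more than 3, so at least ⌈9/3⌉ = 3 lifeguards are needed.
Cho, Abara, and Beaumont alone can cover everything: Mon-AM→Cho, Mon-PM→Beaumont, Tue-AM→Cho, Tue-PM→Abara, Wed-AM→Abara, Wed-PM→Abara, Thu-AM→Beaumont, Thu-PM→Cho, Fri-AM→Beaumont.

3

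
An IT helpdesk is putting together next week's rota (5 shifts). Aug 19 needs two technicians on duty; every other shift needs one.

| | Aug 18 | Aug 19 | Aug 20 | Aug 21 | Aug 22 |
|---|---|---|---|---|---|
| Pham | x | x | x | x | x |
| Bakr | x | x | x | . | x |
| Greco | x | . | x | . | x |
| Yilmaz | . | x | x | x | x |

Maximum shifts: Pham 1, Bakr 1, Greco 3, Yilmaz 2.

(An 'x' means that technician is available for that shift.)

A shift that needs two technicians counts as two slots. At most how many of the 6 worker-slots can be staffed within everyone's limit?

6

Total capacity across all technicians is 1+1+3+2 = 7, and 6 slots are needed, so at most 6 can be filled.
An assignment achieving 6: Aug 18→Greco, Aug 19→Bakr+Yilmaz, Aug 20→Greco, Aug 21→Pham, Aug 22→Greco.
Loads: Pham 1/1, Bakr 1/1, Greco 3/3, Yilmaz 1/2.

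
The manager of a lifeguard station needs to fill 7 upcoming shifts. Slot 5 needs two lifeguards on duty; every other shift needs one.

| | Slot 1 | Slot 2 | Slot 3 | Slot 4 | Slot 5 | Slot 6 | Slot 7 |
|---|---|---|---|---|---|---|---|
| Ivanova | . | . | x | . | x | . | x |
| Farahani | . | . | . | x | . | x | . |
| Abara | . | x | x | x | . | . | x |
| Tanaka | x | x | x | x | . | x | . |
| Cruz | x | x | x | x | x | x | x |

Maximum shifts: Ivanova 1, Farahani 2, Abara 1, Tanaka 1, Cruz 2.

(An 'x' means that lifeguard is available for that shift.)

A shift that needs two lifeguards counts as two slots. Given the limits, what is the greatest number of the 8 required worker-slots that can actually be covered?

Total capacity across all lifeguards is 1+2+1+1+2 = 7, and 8 slots are needed, so at most 7 can be filled.
An assignment achieving 7: Slot 1→Tanaka, Slot 2→Abara, Slot 4→Farahani, Slot 5→Ivanova+Cruz, Slot 6→Farahani, Slot 7→Cruz.
Loads: Ivanova 1/1, Farahani 2/2, Abara 1/1, Tanaka 1/1, Cruz 2/2.

7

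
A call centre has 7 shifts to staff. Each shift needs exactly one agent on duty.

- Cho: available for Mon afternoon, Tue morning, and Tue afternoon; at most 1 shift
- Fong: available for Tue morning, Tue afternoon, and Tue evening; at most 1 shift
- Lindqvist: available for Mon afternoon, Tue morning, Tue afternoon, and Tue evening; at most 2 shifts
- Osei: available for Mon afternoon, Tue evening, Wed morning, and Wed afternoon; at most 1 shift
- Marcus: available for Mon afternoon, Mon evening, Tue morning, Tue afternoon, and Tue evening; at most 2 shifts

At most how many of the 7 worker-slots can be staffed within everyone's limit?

Total capacity across all agents is 1+1+2+1+2 = 7, and 7 slots are needed, so at most 7 can be filled.
Shifts {Wed morning, Wed afternoon} need 2 slots but only Osei are available for them, supplying at most 1 — so at least 1 slot must go unfilled.
An assignment achieving 6: Mon afternoon→Cho, Mon evening→Marcus, Tue morning→Fong, Tue afternoon→Lindqvist, Tue evening→Lindqvist, Wed morning→Osei.
Loads: Cho 1/1, Fong 1/1, Lindqvist 2/2, Osei 1/1, Marcus 1/2.

6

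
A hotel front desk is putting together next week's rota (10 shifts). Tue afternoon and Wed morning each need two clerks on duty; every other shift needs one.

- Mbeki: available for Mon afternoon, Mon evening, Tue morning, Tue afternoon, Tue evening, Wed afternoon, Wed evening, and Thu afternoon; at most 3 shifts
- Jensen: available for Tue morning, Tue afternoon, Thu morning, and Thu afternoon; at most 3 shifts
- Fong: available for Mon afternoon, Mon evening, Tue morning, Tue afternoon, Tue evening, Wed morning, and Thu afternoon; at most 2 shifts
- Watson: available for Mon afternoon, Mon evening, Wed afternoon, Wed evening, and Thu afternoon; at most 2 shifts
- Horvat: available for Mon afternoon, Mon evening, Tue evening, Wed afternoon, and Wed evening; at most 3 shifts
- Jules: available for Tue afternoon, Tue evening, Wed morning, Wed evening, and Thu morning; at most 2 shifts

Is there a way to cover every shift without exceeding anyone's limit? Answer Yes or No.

Yes

Wed morning can only be covered by Fong and Jules, so that assignment is forced.
One valid schedule: Mon afternoon→Mbeki, Mon evening→Fong, Tue morning→Mbeki, Tue afternoon→Jensen+Jules, Tue evening→Horvat, Wed morning→Fong+Jules, Wed afternoon→Mbeki, Wed evening→Watson, Thu morning→Jensen, Thu afternoon→Jensen.
Loads: Mbeki 3/3, Jensen 3/3, Fong 2/2, Watson 1/2, Horvat 1/3, Jules 2/2 — all within limits.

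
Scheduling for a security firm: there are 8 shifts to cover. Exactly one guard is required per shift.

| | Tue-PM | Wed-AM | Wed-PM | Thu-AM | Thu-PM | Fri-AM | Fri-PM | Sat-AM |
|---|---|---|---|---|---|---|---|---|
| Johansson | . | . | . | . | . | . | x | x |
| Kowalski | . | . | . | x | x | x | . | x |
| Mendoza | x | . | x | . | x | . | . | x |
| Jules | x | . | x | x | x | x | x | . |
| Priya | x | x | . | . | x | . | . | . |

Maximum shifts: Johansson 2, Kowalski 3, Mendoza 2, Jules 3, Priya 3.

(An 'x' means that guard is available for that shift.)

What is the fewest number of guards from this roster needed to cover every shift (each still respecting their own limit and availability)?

8 slots to fill and no one can take more than 3, so at least ⌈8/3⌉ = 3 guards are needed.
Johansson, Jules, and Priya alone can cover everything: Tue-PM→Priya, Wed-AM→Priya, Wed-PM→Jules, Thu-AM→Jules, Thu-PM→Priya, Fri-AM→Jules, Fri-PM→Johansson, Sat-AM→Johansson.

3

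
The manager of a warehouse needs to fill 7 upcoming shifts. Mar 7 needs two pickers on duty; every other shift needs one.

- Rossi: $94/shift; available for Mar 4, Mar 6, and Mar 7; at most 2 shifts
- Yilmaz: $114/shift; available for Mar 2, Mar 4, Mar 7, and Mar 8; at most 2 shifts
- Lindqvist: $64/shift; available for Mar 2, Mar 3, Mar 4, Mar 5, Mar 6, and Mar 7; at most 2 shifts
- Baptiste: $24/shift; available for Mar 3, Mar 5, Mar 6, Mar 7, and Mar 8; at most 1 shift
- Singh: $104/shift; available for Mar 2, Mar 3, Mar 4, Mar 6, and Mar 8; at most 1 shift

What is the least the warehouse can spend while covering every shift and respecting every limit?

Picking the cheapest available picker for each shift independently would cost $312, but that ignores the shift limits.
An optimal schedule: Mar 2→Yilmaz, Mar 3→Lindqvist, Mar 4→Rossi, Mar 5→Lindqvist, Mar 6→Singh, Mar 7→Rossi+Baptiste, Mar 8→Yilmaz.
Total: 114 + 64 + 94 + 64 + 104 + 94 + 24 + 114 = $672.

$672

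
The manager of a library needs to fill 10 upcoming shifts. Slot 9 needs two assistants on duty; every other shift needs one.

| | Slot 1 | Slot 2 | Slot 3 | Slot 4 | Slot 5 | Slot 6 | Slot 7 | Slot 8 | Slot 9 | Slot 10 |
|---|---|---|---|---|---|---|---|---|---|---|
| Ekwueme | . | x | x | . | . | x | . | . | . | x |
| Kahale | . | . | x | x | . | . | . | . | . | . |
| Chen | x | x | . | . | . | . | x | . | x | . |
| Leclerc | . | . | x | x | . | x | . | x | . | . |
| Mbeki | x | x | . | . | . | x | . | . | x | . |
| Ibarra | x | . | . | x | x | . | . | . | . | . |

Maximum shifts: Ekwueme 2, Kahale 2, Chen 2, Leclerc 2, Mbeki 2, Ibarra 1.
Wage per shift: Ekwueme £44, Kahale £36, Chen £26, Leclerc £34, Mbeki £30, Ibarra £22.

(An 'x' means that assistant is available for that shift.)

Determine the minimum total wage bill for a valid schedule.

£362

Slot 5 can only be covered by Ibarra, so that assignment is forced.
Slot 7 can only be covered by Chen, so that assignment is forced.
Slot 8 can only be covered by Leclerc, so that assignment is forced.
Picking the cheapest available assistant for each shift independently would cost £316, but that ignores the shift limits.
An optimal schedule: Slot 1→Mbeki, Slot 2→Ekwueme, Slot 3→Kahale, Slot 4→Kahale, Slot 5→Ibarra, Slot 6→Leclerc, Slot 7→Chen, Slot 8→Leclerc, Slot 9→Chen+Mbeki, Slot 10→Ekwueme.
Total: 30 + 44 + 36 + 36 + 22 + 34 + 26 + 34 + 26 + 30 + 44 = £362.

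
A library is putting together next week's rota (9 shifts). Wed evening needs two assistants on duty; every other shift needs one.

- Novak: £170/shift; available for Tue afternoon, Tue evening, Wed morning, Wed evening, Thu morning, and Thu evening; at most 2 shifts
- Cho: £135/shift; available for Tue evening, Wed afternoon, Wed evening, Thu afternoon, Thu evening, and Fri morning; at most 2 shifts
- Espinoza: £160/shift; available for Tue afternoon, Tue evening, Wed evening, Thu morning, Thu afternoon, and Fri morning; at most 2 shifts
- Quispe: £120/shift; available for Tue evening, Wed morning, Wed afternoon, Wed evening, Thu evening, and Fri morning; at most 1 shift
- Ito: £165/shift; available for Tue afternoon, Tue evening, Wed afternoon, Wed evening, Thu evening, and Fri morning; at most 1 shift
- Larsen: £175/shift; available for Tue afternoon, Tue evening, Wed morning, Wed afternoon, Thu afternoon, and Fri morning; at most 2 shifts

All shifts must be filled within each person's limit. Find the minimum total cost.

£1565

Picking the cheapest available assistant for each shift independently would cost £1310, but that ignores the shift limits.
An optimal schedule: Tue afternoon→Espinoza, Tue evening→Larsen, Wed morning→Novak, Wed afternoon→Cho, Wed evening→Espinoza+Ito, Thu morning→Novak, Thu afternoon→Cho, Thu evening→Quispe, Fri morning→Larsen.
Total: 160 + 175 + 170 + 135 + 160 + 165 + 170 + 135 + 120 + 175 = £1565.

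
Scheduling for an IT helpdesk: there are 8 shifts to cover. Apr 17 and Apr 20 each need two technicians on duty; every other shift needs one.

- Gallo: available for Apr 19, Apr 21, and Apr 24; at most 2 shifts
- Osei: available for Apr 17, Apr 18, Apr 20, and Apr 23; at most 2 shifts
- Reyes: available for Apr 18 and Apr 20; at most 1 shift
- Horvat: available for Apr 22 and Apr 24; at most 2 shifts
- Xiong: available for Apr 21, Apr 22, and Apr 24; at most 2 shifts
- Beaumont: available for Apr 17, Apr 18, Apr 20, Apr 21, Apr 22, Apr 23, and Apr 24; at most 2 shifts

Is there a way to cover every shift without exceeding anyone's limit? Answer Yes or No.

Total capacity is 11 and 10 slots are needed, so capacity alone doesn't rule it out.
Shifts {Apr 17, Apr 18, Apr 20, Apr 23} need 6 worker-slots in total, but the technicians available for any of those shifts (Osei, Reyes, and Beaumont) can supply at most 5 among them. So no valid schedule exists.

No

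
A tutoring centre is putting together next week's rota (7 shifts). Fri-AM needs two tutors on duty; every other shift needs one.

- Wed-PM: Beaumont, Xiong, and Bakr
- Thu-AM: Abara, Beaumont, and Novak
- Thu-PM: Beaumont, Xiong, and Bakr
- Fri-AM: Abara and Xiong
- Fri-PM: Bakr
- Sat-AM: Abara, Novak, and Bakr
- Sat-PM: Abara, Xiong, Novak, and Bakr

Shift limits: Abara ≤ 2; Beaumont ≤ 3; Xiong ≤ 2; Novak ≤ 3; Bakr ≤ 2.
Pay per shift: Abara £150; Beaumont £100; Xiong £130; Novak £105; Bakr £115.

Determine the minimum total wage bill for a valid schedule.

£905

Fri-AM can only be covered by Abara and Xiong, so that assignment is forced.
Fri-PM can only be covered by Bakr, so that assignment is forced.
Picking the cheapest available tutor for each shift independently would cost £905, and that bound is achievable.
An optimal schedule: Wed-PM→Beaumont, Thu-AM→Beaumont, Thu-PM→Beaumont, Fri-AM→Xiong+Abara, Fri-PM→Bakr, Sat-AM→Novak, Sat-PM→Novak.
Total: 100 + 100 + 100 + 130 + 150 + 115 + 105 + 105 = £905.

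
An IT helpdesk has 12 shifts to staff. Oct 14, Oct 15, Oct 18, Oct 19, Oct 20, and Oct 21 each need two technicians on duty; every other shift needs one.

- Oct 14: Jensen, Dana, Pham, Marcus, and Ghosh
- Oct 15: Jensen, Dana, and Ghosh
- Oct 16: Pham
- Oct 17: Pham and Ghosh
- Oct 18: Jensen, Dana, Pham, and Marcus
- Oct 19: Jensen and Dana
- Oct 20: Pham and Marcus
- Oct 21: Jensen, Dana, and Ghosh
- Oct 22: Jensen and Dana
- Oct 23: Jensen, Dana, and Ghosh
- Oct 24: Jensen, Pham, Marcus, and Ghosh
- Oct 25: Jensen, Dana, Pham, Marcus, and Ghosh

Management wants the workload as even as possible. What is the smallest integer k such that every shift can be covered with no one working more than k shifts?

With 5 technicians and 18 worker-slots to fill, someone must work at least ⌈18/5⌉ = 4 shifts, so k ≥ 4.
k = 4 works: Oct 14→Marcus+Ghosh, Oct 15→Jensen+Dana, Oct 16→Pham, Oct 17→Pham, Oct 18→Pham+Marcus, Oct 19→Jensen+Dana, Oct 20→Pham+Marcus, Oct 21→Jensen+Dana, Oct 22→Jensen, Oct 23→Dana, Oct 24→Marcus, Oct 25→Ghosh.
Loads: Jensen 4, Dana 4, Pham 4, Marcus 4, Ghosh 2 — all ≤ 4.

4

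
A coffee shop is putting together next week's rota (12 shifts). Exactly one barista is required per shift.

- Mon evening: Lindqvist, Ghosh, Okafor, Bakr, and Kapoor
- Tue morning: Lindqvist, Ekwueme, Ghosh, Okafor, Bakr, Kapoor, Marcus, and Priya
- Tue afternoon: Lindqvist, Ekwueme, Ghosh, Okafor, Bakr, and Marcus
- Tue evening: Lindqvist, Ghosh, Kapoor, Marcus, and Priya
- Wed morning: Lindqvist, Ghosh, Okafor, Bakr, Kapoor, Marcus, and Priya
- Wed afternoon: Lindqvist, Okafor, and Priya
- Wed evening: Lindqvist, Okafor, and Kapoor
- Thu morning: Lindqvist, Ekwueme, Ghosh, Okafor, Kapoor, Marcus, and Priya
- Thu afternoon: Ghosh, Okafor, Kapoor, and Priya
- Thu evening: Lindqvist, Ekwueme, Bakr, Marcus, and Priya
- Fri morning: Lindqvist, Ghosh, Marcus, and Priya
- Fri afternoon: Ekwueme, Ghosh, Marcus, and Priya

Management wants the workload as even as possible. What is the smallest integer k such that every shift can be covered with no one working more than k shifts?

With 8 baristas and 12 worker-slots to fill, someone must work at least ⌈12/8⌉ = 2 shifts, so k ≥ 2.
k = 2 works: Mon evening→Okafor, Tue morning→Bakr, Tue afternoon→Okafor, Tue evening→Kapoor, Wed morning→Bakr, Wed afternoon→Lindqvist, Wed evening→Lindqvist, Thu morning→Kapoor, Thu afternoon→Ghosh, Thu evening→Ekwueme, Fri morning→Ghosh, Fri afternoon→Ekwueme.
Loads: Lindqvist 2, Ekwueme 2, Ghosh 2, Okafor 2, Bakr 2, Kapoor 2, Marcus 0, Priya 0 — all ≤ 2.

2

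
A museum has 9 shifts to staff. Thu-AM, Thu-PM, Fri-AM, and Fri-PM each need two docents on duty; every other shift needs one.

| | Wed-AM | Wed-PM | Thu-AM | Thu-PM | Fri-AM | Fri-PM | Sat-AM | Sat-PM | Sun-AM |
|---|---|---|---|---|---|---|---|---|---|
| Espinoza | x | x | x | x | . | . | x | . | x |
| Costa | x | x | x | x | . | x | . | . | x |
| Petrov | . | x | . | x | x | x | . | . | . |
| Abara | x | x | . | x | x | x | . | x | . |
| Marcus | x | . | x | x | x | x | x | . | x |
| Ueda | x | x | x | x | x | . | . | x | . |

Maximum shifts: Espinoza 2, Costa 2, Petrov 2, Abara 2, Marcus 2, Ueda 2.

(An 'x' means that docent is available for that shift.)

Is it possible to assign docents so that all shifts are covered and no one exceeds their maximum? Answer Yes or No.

Total capacity is 2+2+2+2+2+2 = 12 but 13 worker-slots are needed — infeasible.

No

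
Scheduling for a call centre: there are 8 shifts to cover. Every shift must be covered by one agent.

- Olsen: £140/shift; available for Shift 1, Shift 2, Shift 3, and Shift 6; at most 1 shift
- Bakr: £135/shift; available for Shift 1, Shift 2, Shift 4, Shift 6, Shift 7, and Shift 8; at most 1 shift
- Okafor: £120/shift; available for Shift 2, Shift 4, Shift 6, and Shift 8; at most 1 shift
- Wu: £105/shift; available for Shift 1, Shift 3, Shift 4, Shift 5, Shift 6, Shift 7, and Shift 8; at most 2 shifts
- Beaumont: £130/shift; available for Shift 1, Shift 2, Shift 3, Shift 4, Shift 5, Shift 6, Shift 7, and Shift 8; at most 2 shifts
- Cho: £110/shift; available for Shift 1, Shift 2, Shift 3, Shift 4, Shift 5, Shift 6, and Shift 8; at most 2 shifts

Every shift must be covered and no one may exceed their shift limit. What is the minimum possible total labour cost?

Picking the cheapest available agent for each shift independently would cost £845, but that ignores the shift limits.
An optimal schedule: Shift 1→Cho, Shift 2→Okafor, Shift 3→Cho, Shift 4→Beaumont, Shift 5→Wu, Shift 6→Bakr, Shift 7→Wu, Shift 8→Beaumont.
Total: 110 + 120 + 110 + 130 + 105 + 135 + 105 + 130 = £945.

£945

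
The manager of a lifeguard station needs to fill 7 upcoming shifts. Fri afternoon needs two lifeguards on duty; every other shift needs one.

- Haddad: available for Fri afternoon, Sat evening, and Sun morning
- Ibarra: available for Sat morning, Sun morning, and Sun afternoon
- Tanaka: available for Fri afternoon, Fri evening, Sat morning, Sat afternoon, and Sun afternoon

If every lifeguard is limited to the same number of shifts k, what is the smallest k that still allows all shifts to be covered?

With 3 lifeguards and 8 worker-slots to fill, someone must work at least ⌈8/3⌉ = 3 shifts, so k ≥ 3.
k = 3 works: Fri afternoon→Haddad+Tanaka, Fri evening→Tanaka, Sat morning→Ibarra, Sat afternoon→Tanaka, Sat evening→Haddad, Sun morning→Haddad, Sun afternoon→Ibarra.
Loads: Haddad 3, Ibarra 2, Tanaka 3 — all ≤ 3.

3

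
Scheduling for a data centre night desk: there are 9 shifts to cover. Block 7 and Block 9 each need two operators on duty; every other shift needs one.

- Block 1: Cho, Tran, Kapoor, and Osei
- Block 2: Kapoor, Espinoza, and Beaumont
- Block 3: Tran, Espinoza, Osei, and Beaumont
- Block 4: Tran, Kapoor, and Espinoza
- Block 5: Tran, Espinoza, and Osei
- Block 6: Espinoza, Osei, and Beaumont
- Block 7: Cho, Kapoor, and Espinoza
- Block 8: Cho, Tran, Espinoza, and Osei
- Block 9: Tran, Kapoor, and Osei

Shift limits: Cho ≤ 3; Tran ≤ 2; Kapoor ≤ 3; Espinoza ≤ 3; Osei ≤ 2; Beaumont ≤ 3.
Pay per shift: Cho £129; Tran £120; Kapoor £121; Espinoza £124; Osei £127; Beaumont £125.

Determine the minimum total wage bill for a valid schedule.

£1350

Picking the cheapest available operator for each shift independently would cost £1331, but that ignores the shift limits.
An optimal schedule: Block 1→Kapoor, Block 2→Beaumont, Block 3→Beaumont, Block 4→Tran, Block 5→Espinoza, Block 6→Beaumont, Block 7→Kapoor+Espinoza, Block 8→Espinoza, Block 9→Tran+Kapoor.
Total: 121 + 125 + 125 + 120 + 124 + 125 + 121 + 124 + 124 + 120 + 121 = £1350.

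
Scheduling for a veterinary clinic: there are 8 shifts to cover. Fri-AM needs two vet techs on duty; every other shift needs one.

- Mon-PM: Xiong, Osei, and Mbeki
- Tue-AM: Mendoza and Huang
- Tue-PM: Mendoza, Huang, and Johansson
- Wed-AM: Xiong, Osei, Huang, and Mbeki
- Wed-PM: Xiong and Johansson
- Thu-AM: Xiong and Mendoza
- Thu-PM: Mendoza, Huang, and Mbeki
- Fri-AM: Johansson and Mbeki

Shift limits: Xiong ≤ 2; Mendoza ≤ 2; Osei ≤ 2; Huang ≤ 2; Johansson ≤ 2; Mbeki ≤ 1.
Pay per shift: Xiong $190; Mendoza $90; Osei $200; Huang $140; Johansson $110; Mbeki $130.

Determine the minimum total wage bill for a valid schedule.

Fri-AM can only be covered by Johansson and Mbeki, so that assignment is forced.
Picking the cheapest available vet tech for each shift independently would cost $970, but that ignores the shift limits.
An optimal schedule: Mon-PM→Xiong, Tue-AM→Mendoza, Tue-PM→Huang, Wed-AM→Xiong, Wed-PM→Johansson, Thu-AM→Mendoza, Thu-PM→Huang, Fri-AM→Johansson+Mbeki.
Total: 190 + 90 + 140 + 190 + 110 + 90 + 140 + 110 + 130 = $1190.

$1190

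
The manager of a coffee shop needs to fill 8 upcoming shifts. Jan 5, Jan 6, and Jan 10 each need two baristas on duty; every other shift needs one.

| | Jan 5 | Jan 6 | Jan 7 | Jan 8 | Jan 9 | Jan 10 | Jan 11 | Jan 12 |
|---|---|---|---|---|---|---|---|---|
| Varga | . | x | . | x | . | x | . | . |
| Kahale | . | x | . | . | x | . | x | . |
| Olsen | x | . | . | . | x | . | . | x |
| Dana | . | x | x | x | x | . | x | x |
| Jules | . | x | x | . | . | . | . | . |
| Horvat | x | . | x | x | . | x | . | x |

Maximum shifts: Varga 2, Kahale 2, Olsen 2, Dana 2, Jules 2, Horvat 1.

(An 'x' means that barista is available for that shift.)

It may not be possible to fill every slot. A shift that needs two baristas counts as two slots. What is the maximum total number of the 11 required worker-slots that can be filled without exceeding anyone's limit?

10

Total capacity across all baristas is 2+2+2+2+2+1 = 11, and 11 slots are needed, so at most 11 can be filled.
Shifts {Jan 5, Jan 10} need 4 slots but only Varga, Olsen, and Horvat are available for them, supplying at most 3 — so at least 1 slot must go unfilled.
An assignment achieving 10: Jan 5→Olsen+Horvat, Jan 6→Dana+Jules, Jan 7→Dana, Jan 8→Varga, Jan 9→Kahale, Jan 10→Varga, Jan 11→Kahale, Jan 12→Olsen.
Loads: Varga 2/2, Kahale 2/2, Olsen 2/2, Dana 2/2, Jules 1/2, Horvat 1/1.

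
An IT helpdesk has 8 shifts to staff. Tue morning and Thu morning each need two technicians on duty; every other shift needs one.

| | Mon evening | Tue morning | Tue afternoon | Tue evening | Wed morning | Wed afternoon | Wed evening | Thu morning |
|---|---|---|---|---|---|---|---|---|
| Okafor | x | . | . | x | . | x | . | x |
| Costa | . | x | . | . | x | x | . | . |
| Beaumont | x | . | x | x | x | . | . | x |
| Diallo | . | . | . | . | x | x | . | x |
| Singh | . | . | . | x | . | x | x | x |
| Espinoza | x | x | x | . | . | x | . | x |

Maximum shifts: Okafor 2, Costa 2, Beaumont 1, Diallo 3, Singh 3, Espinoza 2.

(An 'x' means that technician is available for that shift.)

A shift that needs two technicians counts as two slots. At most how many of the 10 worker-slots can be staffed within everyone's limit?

10

Total capacity across all technicians is 2+2+1+3+3+2 = 13, and 10 slots are needed, so at most 10 can be filled.
An assignment achieving 10: Mon evening→Okafor, Tue morning→Costa+Espinoza, Tue afternoon→Beaumont, Tue evening→Okafor, Wed morning→Costa, Wed afternoon→Diallo, Wed evening→Singh, Thu morning→Diallo+Singh.
Loads: Okafor 2/2, Costa 2/2, Beaumont 1/1, Diallo 2/3, Singh 2/3, Espinoza 1/2.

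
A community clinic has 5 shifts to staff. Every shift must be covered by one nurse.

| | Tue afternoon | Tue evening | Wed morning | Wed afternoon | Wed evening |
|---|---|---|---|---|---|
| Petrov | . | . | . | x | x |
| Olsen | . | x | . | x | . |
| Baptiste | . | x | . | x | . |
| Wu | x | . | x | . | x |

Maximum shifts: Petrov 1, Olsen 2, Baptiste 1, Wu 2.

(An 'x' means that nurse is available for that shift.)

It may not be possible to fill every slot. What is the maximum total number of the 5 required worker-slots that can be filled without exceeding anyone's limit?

Total capacity across all nurses is 1+2+1+2 = 6, and 5 slots are needed, so at most 5 can be filled.
An assignment achieving 5: Tue afternoon→Wu, Tue evening→Olsen, Wed morning→Wu, Wed afternoon→Olsen, Wed evening→Petrov.
Loads: Petrov 1/1, Olsen 2/2, Baptiste 0/1, Wu 2/2.

5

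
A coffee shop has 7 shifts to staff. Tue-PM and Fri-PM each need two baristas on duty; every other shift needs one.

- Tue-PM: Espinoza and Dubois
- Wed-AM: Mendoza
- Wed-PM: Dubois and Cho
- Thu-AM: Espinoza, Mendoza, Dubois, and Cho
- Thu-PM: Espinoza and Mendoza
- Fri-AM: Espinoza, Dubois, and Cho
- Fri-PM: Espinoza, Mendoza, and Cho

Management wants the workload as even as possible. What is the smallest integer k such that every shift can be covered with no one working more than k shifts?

3

With 4 baristas and 9 worker-slots to fill, someone must work at least ⌈9/4⌉ = 3 shifts, so k ≥ 3.
k = 3 works: Tue-PM→Espinoza+Dubois, Wed-AM→Mendoza, Wed-PM→Dubois, Thu-AM→Mendoza, Thu-PM→Espinoza, Fri-AM→Espinoza, Fri-PM→Mendoza+Cho.
Loads: Espinoza 3, Mendoza 3, Dubois 2, Cho 1 — all ≤ 3.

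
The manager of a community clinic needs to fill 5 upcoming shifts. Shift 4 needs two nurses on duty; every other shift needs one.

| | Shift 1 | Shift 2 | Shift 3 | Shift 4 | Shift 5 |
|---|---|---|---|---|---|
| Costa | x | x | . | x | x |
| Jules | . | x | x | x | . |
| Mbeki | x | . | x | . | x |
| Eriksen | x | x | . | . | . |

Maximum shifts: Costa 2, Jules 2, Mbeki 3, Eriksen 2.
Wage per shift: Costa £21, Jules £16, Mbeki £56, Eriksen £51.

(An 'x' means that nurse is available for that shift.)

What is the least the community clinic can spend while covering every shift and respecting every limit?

£176

Shift 4 can only be covered by Costa and Jules, so that assignment is forced.
Picking the cheapest available nurse for each shift independently would cost £111, but that ignores the shift limits.
An optimal schedule: Shift 1→Eriksen, Shift 2→Eriksen, Shift 3→Jules, Shift 4→Jules+Costa, Shift 5→Costa.
Total: 51 + 51 + 16 + 16 + 21 + 21 = £176.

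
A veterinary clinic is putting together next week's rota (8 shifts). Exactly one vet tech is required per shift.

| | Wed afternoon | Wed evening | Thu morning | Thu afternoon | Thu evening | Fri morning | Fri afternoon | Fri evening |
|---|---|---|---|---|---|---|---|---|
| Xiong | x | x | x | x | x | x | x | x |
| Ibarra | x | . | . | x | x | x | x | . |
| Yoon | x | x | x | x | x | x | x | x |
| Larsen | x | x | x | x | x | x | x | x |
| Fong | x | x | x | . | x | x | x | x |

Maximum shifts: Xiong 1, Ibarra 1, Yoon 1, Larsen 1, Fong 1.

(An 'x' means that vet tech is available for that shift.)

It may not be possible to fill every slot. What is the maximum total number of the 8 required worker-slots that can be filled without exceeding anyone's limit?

Total capacity across all vet techs is 1+1+1+1+1 = 5, and 8 slots are needed, so at most 5 can be filled.
An assignment achieving 5: Wed afternoon→Fong, Wed evening→Xiong, Thu morning→Yoon, Thu afternoon→Ibarra, Fri evening→Larsen.
Loads: Xiong 1/1, Ibarra 1/1, Yoon 1/1, Larsen 1/1, Fong 1/1.

5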